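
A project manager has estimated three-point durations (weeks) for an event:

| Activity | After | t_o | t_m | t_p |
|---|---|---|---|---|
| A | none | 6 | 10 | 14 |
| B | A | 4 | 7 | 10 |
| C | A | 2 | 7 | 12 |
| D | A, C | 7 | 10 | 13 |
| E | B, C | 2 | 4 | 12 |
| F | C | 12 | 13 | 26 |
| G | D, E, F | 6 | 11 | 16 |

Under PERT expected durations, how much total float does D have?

5 weeks

te_A = (6 + 4·10 + 14)/6 = 60/6 = 10
te_B = (4 + 4·7 + 10)/6 = 42/6 = 7
te_C = (2 + 4·7 + 12)/6 = 42/6 = 7
te_D = (7 + 4·10 + 13)/6 = 60/6 = 10
te_E = (2 + 4·4 + 12)/6 = 30/6 = 5
te_F = (12 + 4·13 + 26)/6 = 90/6 = 15
te_G = (6 + 4·11 + 16)/6 = 66/6 = 11

Forward pass:
ES_A = 0; EF_A = 10
ES_B = 10; EF_B = 10+7 = 17
ES_C = 10; EF_C = 10+7 = 17
ES_D = max(EF_A=10, EF_C=17) = 17; EF_D = 17+10 = 27
ES_E = max(EF_B=17, EF_C=17) = 17; EF_E = 17+5 = 22
ES_F = 17; EF_F = 17+15 = 32
ES_G = max(EF_D=27, EF_E=22, EF_F=32) = 32; EF_G = 32+11 = 43
Expected project duration μ = 43 weeks. Critical path: A → C → F → G.

Backward pass:
LF_G = 43; LS_G = 43−11 = 32
LF_F = LS_G = 32; LS_F = 32−15 = 17
LF_E = LS_G = 32; LS_E = 32−5 = 27
LF_D = LS_G = 32; LS_D = 32−10 = 22
LF_C = min(LS_D=22, LS_E=27, LS_F=17) = 17; LS_C = 17−7 = 10
LF_B = LS_E = 27; LS_B = 27−7 = 20
LF_A = min(LS_B=20, LS_C=10, LS_D=22) = 10; LS_A = 10−10 = 0
Slack_D = LS_D − ES_D = 22 − 17 = 5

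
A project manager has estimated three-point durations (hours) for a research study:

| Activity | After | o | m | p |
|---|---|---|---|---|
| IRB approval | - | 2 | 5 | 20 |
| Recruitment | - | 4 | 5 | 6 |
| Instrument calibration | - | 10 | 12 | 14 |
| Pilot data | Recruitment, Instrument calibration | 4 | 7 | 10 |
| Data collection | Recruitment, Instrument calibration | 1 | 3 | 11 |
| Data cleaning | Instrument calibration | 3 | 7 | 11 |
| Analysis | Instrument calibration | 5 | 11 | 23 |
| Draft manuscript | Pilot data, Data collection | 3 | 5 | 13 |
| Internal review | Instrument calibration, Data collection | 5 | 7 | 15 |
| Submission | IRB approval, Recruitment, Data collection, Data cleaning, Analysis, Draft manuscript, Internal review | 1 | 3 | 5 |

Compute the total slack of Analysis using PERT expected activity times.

1 hours

te_IRB approval = (2 + 4·5 + 20)/6 = 42/6 = 7
te_Recruitment = (4 + 4·5 + 6)/6 = 30/6 = 5
te_Instrument calibration = (10 + 4·12 + 14)/6 = 72/6 = 12
te_Pilot data = (4 + 4·7 + 10)/6 = 42/6 = 7
te_Data collection = (1 + 4·3 + 11)/6 = 24/6 = 4
te_Data cleaning = (3 + 4·7 + 11)/6 = 42/6 = 7
te_Analysis = (5 + 4·11 + 23)/6 = 72/6 = 12
te_Draft manuscript = (3 + 4·5 + 13)/6 = 36/6 = 6
te_Internal review = (5 + 4·7 + 15)/6 = 48/6 = 8
te_Submission = (1 + 4·3 + 5)/6 = 18/6 = 3

Forward pass:
ES_IRB approval = 0; EF_IRB approval = 7
ES_Recruitment = 0; EF_Recruitment = 5
ES_Instrument calibration = 0; EF_Instrument calibration = 12
ES_Pilot data = max(EF_Recruitment=5, EF_Instrument calibration=12) = 12; EF_Pilot data = 12+7 = 19
ES_Data collection = max(EF_Recruitment=5, EF_Instrument calibration=12) = 12; EF_Data collection = 12+4 = 16
ES_Data cleaning = 12; EF_Data cleaning = 12+7 = 19
ES_Analysis = 12; EF_Analysis = 12+12 = 24
ES_Draft manuscript = max(EF_Pilot data=19, EF_Data collection=16) = 19; EF_Draft manuscript = 19+6 = 25
ES_Internal review = max(EF_Instrument calibration=12, EF_Data collection=16) = 16; EF_Internal review = 16+8 = 24
ES_Submission = max(EF_IRB approval=7, EF_Recruitment=5, EF_Data collection=16, EF_Data cleaning=19, EF_Analysis=24, EF_Draft manuscript=25, EF_Internal review=24) = 25; EF_Submission = 25+3 = 28
Expected project duration μ = 28 hours. Critical path: Instrument calibration → Pilot data → Draft manuscript → Submission.

Backward pass:
LF_Submission = 28; LS_Submission = 28−3 = 25
LF_Internal review = LS_Submission = 25; LS_Internal review = 25−8 = 17
LF_Draft manuscript = LS_Submission = 25; LS_Draft manuscript = 25−6 = 19
LF_Analysis = LS_Submission = 25; LS_Analysis = 25−12 = 13
LF_Data cleaning = LS_Submission = 25; LS_Data cleaning = 25−7 = 18
LF_Data collection = min(LS_Draft manuscript=19, LS_Internal review=17, LS_Submission=25) = 17; LS_Data collection = 17−4 = 13
LF_Pilot data = LS_Draft manuscript = 19; LS_Pilot data = 19−7 = 12
LF_Instrument calibration = min(LS_Pilot data=12, LS_Data collection=13, LS_Data cleaning=18, LS_Analysis=13, LS_Internal review=17) = 12; LS_Instrument calibration = 12−12 = 0
LF_Recruitment = min(LS_Pilot data=12, LS_Data collection=13, LS_Submission=25) = 12; LS_Recruitment = 12−5 = 7
LF_IRB approval = LS_Submission = 25; LS_IRB approval = 25−7 = 18
Slack_Analysis = LS_Analysis − ES_Analysis = 13 − 12 = 1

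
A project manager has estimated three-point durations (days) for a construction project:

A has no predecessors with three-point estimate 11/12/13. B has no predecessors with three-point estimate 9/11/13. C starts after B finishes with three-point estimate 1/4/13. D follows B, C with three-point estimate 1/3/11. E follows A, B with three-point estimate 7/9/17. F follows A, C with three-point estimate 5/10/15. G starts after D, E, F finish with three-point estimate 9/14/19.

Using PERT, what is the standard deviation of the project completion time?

te_A = (11 + 4·12 + 13)/6 = 72/6 = 12; σ²_A = ((13−11)/6)² = 0.111
te_B = (9 + 4·11 + 13)/6 = 66/6 = 11; σ²_B = ((13−9)/6)² = 0.444
te_C = (1 + 4·4 + 13)/6 = 30/6 = 5; σ²_C = ((13−1)/6)² = 4.000
te_D = (1 + 4·3 + 11)/6 = 24/6 = 4; σ²_D = ((11−1)/6)² = 2.778
te_E = (7 + 4·9 + 17)/6 = 60/6 = 10; σ²_E = ((17−7)/6)² = 2.778
te_F = (5 + 4·10 + 15)/6 = 60/6 = 10; σ²_F = ((15−5)/6)² = 2.778
te_G = (9 + 4·14 + 19)/6 = 84/6 = 14; σ²_G = ((19−9)/6)² = 2.778

Forward pass:
ES_A = 0; EF_A = 12
ES_B = 0; EF_B = 11
ES_C = 11; EF_C = 11+5 = 16
ES_D = max(EF_B=11, EF_C=16) = 16; EF_D = 16+4 = 20
ES_E = max(EF_A=12, EF_B=11) = 12; EF_E = 12+10 = 22
ES_F = max(EF_A=12, EF_C=16) = 16; EF_F = 16+10 = 26
ES_G = max(EF_D=20, EF_E=22, EF_F=26) = 26; EF_G = 26+14 = 40
Expected project duration μ = 40 days. Critical path: B → C → F → G.

Variance along critical path = 0.444 + 4.000 + 2.778 + 2.778 = 10.000
σ = √10.000 = 3.162 days

3.16 days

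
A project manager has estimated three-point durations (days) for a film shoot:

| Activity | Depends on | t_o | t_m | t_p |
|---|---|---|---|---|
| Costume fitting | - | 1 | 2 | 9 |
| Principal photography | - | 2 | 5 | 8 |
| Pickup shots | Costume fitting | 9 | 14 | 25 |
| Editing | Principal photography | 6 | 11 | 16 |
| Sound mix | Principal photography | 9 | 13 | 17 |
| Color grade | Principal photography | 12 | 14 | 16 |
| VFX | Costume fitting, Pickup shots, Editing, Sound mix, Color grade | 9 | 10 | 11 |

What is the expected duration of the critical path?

te_Costume fitting = (1 + 4·2 + 9)/6 = 18/6 = 3
te_Principal photography = (2 + 4·5 + 8)/6 = 30/6 = 5
te_Pickup shots = (9 + 4·14 + 25)/6 = 90/6 = 15
te_Editing = (6 + 4·11 + 16)/6 = 66/6 = 11
te_Sound mix = (9 + 4·13 + 17)/6 = 78/6 = 13
te_Color grade = (12 + 4·14 + 16)/6 = 84/6 = 14
te_VFX = (9 + 4·10 + 11)/6 = 60/6 = 10

Forward pass:
ES_Costume fitting = 0; EF_Costume fitting = 3
ES_Principal photography = 0; EF_Principal photography = 5
ES_Pickup shots = 3; EF_Pickup shots = 3+15 = 18
ES_Editing = 5; EF_Editing = 5+11 = 16
ES_Sound mix = 5; EF_Sound mix = 5+13 = 18
ES_Color grade = 5; EF_Color grade = 5+14 = 19
ES_VFX = max(EF_Costume fitting=3, EF_Pickup shots=18, EF_Editing=16, EF_Sound mix=18, EF_Color grade=19) = 19; EF_VFX = 19+10 = 29
Expected project duration μ = 29 days. Critical path: Principal photography → Color grade → VFX.

29 days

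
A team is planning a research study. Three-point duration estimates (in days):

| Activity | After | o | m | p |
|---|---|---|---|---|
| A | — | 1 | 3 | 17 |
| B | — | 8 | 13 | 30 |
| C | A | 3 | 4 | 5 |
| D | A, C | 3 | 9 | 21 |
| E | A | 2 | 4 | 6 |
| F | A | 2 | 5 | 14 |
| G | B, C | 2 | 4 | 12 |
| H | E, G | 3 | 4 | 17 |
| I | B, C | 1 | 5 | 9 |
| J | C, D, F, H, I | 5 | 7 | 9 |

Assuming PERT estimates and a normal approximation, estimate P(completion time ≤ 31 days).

0.335

te_A = (1 + 4·3 + 17)/6 = 30/6 = 5; σ²_A = ((17−1)/6)² = 7.111
te_B = (8 + 4·13 + 30)/6 = 90/6 = 15; σ²_B = ((30−8)/6)² = 13.444
te_C = (3 + 4·4 + 5)/6 = 24/6 = 4; σ²_C = ((5−3)/6)² = 0.111
te_D = (3 + 4·9 + 21)/6 = 60/6 = 10; σ²_D = ((21−3)/6)² = 9.000
te_E = (2 + 4·4 + 6)/6 = 24/6 = 4; σ²_E = ((6−2)/6)² = 0.444
te_F = (2 + 4·5 + 14)/6 = 36/6 = 6; σ²_F = ((14−2)/6)² = 4.000
te_G = (2 + 4·4 + 12)/6 = 30/6 = 5; σ²_G = ((12−2)/6)² = 2.778
te_H = (3 + 4·4 + 17)/6 = 36/6 = 6; σ²_H = ((17−3)/6)² = 5.444
te_I = (1 + 4·5 + 9)/6 = 30/6 = 5; σ²_I = ((9−1)/6)² = 1.778
te_J = (5 + 4·7 + 9)/6 = 42/6 = 7; σ²_J = ((9−5)/6)² = 0.444

Forward pass:
ES_A = 0; EF_A = 5
ES_B = 0; EF_B = 15
ES_C = 5; EF_C = 5+4 = 9
ES_D = max(EF_A=5, EF_C=9) = 9; EF_D = 9+10 = 19
ES_E = 5; EF_E = 5+4 = 9
ES_F = 5; EF_F = 5+6 = 11
ES_G = max(EF_B=15, EF_C=9) = 15; EF_G = 15+5 = 20
ES_H = max(EF_E=9, EF_G=20) = 20; EF_H = 20+6 = 26
ES_I = max(EF_B=15, EF_C=9) = 15; EF_I = 15+5 = 20
ES_J = max(EF_C=9, EF_D=19, EF_F=11, EF_H=26, EF_I=20) = 26; EF_J = 26+7 = 33
Expected project duration μ = 33 days. Critical path: B → G → H → J.

Variance along critical path = 13.444 + 2.778 + 5.444 + 0.444 = 22.111; σ = √22.111 = 4.702 days.
Z = (31 − 33) / 4.702 = -0.425
P(T ≤ 31) = Φ(-0.425) ≈ 0.335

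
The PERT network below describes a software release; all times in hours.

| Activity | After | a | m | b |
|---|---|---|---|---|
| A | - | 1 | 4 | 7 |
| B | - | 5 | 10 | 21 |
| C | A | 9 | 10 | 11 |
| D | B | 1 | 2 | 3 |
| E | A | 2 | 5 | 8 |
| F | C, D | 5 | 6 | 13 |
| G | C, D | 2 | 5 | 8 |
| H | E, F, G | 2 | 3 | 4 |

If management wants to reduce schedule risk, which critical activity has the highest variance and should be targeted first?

te_A = (1 + 4·4 + 7)/6 = 24/6 = 4; σ²_A = ((7−1)/6)² = 1.000
te_B = (5 + 4·10 + 21)/6 = 66/6 = 11; σ²_B = ((21−5)/6)² = 7.111
te_C = (9 + 4·10 + 11)/6 = 60/6 = 10; σ²_C = ((11−9)/6)² = 0.111
te_D = (1 + 4·2 + 3)/6 = 12/6 = 2; σ²_D = ((3−1)/6)² = 0.111
te_E = (2 + 4·5 + 8)/6 = 30/6 = 5; σ²_E = ((8−2)/6)² = 1.000
te_F = (5 + 4·6 + 13)/6 = 42/6 = 7; σ²_F = ((13−5)/6)² = 1.778
te_G = (2 + 4·5 + 8)/6 = 30/6 = 5; σ²_G = ((8−2)/6)² = 1.000
te_H = (2 + 4·3 + 4)/6 = 18/6 = 3; σ²_H = ((4−2)/6)² = 0.111

Forward pass:
ES_A = 0; EF_A = 4
ES_B = 0; EF_B = 11
ES_C = 4; EF_C = 4+10 = 14
ES_D = 11; EF_D = 11+2 = 13
ES_E = 4; EF_E = 4+5 = 9
ES_F = max(EF_C=14, EF_D=13) = 14; EF_F = 14+7 = 21
ES_G = max(EF_C=14, EF_D=13) = 14; EF_G = 14+5 = 19
ES_H = max(EF_E=9, EF_F=21, EF_G=19) = 21; EF_H = 21+3 = 24
Expected project duration μ = 24 hours. Critical path: A → C → F → H.

Variances on critical path: σ²_A=1.000, σ²_C=0.111, σ²_F=1.778, σ²_H=0.111.
Largest is σ²_F = 1.778.

F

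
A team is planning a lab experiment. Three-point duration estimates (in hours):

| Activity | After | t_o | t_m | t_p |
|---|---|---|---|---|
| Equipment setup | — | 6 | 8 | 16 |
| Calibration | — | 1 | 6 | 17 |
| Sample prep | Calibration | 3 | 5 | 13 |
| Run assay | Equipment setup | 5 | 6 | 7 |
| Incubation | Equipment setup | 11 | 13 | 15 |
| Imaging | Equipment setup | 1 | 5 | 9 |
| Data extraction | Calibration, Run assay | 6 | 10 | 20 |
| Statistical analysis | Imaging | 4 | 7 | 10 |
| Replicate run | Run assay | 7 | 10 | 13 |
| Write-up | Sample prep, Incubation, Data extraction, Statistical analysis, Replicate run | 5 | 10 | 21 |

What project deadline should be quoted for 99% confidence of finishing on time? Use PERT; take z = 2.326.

46.1 hours

te_Equipment setup = (6 + 4·8 + 16)/6 = 54/6 = 9; σ²_Equipment setup = ((16−6)/6)² = 2.778
te_Calibration = (1 + 4·6 + 17)/6 = 42/6 = 7; σ²_Calibration = ((17−1)/6)² = 7.111
te_Sample prep = (3 + 4·5 + 13)/6 = 36/6 = 6; σ²_Sample prep = ((13−3)/6)² = 2.778
te_Run assay = (5 + 4·6 + 7)/6 = 36/6 = 6; σ²_Run assay = ((7−5)/6)² = 0.111
te_Incubation = (11 + 4·13 + 15)/6 = 78/6 = 13; σ²_Incubation = ((15−11)/6)² = 0.444
te_Imaging = (1 + 4·5 + 9)/6 = 30/6 = 5; σ²_Imaging = ((9−1)/6)² = 1.778
te_Data extraction = (6 + 4·10 + 20)/6 = 66/6 = 11; σ²_Data extraction = ((20−6)/6)² = 5.444
te_Statistical analysis = (4 + 4·7 + 10)/6 = 42/6 = 7; σ²_Statistical analysis = ((10−4)/6)² = 1.000
te_Replicate run = (7 + 4·10 + 13)/6 = 60/6 = 10; σ²_Replicate run = ((13−7)/6)² = 1.000
te_Write-up = (5 + 4·10 + 21)/6 = 66/6 = 11; σ²_Write-up = ((21−5)/6)² = 7.111

Forward pass:
ES_Equipment setup = 0; EF_Equipment setup = 9
ES_Calibration = 0; EF_Calibration = 7
ES_Sample prep = 7; EF_Sample prep = 7+6 = 13
ES_Run assay = 9; EF_Run assay = 9+6 = 15
ES_Incubation = 9; EF_Incubation = 9+13 = 22
ES_Imaging = 9; EF_Imaging = 9+5 = 14
ES_Data extraction = max(EF_Calibration=7, EF_Run assay=15) = 15; EF_Data extraction = 15+11 = 26
ES_Statistical analysis = 14; EF_Statistical analysis = 14+7 = 21
ES_Replicate run = 15; EF_Replicate run = 15+10 = 25
ES_Write-up = max(EF_Sample prep=13, EF_Incubation=22, EF_Data extraction=26, EF_Statistical analysis=21, EF_Replicate run=25) = 26; EF_Write-up = 26+11 = 37
Expected project duration μ = 37 hours. Critical path: Equipment setup → Run assay → Data extraction → Write-up.

Variance along critical path = 2.778 + 0.111 + 5.444 + 7.111 = 15.444; σ = 3.930 hours.
D = μ + z·σ = 37 + 2.326·3.930 = 46.1 hours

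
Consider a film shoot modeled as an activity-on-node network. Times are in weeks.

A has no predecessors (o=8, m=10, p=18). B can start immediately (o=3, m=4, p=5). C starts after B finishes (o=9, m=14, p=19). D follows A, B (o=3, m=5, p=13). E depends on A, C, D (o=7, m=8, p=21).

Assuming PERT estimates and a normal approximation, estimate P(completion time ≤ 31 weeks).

0.851

te_A = (8 + 4·10 + 18)/6 = 66/6 = 11; σ²_A = ((18−8)/6)² = 2.778
te_B = (3 + 4·4 + 5)/6 = 24/6 = 4; σ²_B = ((5−3)/6)² = 0.111
te_C = (9 + 4·14 + 19)/6 = 84/6 = 14; σ²_C = ((19−9)/6)² = 2.778
te_D = (3 + 4·5 + 13)/6 = 36/6 = 6; σ²_D = ((13−3)/6)² = 2.778
te_E = (7 + 4·8 + 21)/6 = 60/6 = 10; σ²_E = ((21−7)/6)² = 5.444

Forward pass:
ES_A = 0; EF_A = 11
ES_B = 0; EF_B = 4
ES_C = 4; EF_C = 4+14 = 18
ES_D = max(EF_A=11, EF_B=4) = 11; EF_D = 11+6 = 17
ES_E = max(EF_A=11, EF_C=18, EF_D=17) = 18; EF_E = 18+10 = 28
Expected project duration μ = 28 weeks. Critical path: B → C → E.

Variance along critical path = 0.111 + 2.778 + 5.444 = 8.333; σ = √8.333 = 2.887 weeks.
Z = (31 − 28) / 2.887 = 1.039
P(T ≤ 31) = Φ(1.039) ≈ 0.851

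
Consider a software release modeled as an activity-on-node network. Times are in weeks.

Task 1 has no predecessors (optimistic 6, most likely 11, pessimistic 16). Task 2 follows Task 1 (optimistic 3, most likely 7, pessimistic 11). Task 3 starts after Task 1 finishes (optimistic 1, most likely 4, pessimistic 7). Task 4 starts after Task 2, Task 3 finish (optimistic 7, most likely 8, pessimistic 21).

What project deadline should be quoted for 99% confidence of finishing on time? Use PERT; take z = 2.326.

35.4 weeks

te_Task 1 = (6 + 4·11 + 16)/6 = 66/6 = 11; σ²_Task 1 = ((16−6)/6)² = 2.778
te_Task 2 = (3 + 4·7 + 11)/6 = 42/6 = 7; σ²_Task 2 = ((11−3)/6)² = 1.778
te_Task 3 = (1 + 4·4 + 7)/6 = 24/6 = 4; σ²_Task 3 = ((7−1)/6)² = 1.000
te_Task 4 = (7 + 4·8 + 21)/6 = 60/6 = 10; σ²_Task 4 = ((21−7)/6)² = 5.444

Forward pass:
ES_Task 1 = 0; EF_Task 1 = 11
ES_Task 2 = 11; EF_Task 2 = 11+7 = 18
ES_Task 3 = 11; EF_Task 3 = 11+4 = 15
ES_Task 4 = max(EF_Task 2=18, EF_Task 3=15) = 18; EF_Task 4 = 18+10 = 28
Expected project duration μ = 28 weeks. Critical path: Task 1 → Task 2 → Task 4.

Variance along critical path = 2.778 + 1.778 + 5.444 = 10.000; σ = 3.162 weeks.
D = μ + z·σ = 28 + 2.326·3.162 = 35.4 weeks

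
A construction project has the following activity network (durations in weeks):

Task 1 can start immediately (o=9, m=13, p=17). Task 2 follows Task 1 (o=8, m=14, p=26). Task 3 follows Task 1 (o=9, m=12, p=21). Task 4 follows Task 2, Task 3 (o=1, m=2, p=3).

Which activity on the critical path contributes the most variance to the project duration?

te_Task 1 = (9 + 4·13 + 17)/6 = 78/6 = 13; σ²_Task 1 = ((17−9)/6)² = 1.778
te_Task 2 = (8 + 4·14 + 26)/6 = 90/6 = 15; σ²_Task 2 = ((26−8)/6)² = 9.000
te_Task 3 = (9 + 4·12 + 21)/6 = 78/6 = 13; σ²_Task 3 = ((21−9)/6)² = 4.000
te_Task 4 = (1 + 4·2 + 3)/6 = 12/6 = 2; σ²_Task 4 = ((3−1)/6)² = 0.111

Forward pass:
ES_Task 1 = 0; EF_Task 1 = 13
ES_Task 2 = 13; EF_Task 2 = 13+15 = 28
ES_Task 3 = 13; EF_Task 3 = 13+13 = 26
ES_Task 4 = max(EF_Task 2=28, EF_Task 3=26) = 28; EF_Task 4 = 28+2 = 30
Expected project duration μ = 30 weeks. Critical path: Task 1 → Task 2 → Task 4.

Variances on critical path: σ²_Task 1=1.778, σ²_Task 2=9.000, σ²_Task 4=0.111.
Largest is σ²_Task 2 = 9.000.

Task 2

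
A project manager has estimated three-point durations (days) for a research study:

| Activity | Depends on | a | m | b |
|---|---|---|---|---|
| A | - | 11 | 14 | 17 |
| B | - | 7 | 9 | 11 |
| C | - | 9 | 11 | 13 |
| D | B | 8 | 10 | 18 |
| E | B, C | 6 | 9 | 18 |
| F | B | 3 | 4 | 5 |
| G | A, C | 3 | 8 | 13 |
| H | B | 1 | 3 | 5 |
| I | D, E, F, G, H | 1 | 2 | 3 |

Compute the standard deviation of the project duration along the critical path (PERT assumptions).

1.97 days

te_A = (11 + 4·14 + 17)/6 = 84/6 = 14; σ²_A = ((17−11)/6)² = 1.000
te_B = (7 + 4·9 + 11)/6 = 54/6 = 9; σ²_B = ((11−7)/6)² = 0.444
te_C = (9 + 4·11 + 13)/6 = 66/6 = 11; σ²_C = ((13−9)/6)² = 0.444
te_D = (8 + 4·10 + 18)/6 = 66/6 = 11; σ²_D = ((18−8)/6)² = 2.778
te_E = (6 + 4·9 + 18)/6 = 60/6 = 10; σ²_E = ((18−6)/6)² = 4.000
te_F = (3 + 4·4 + 5)/6 = 24/6 = 4; σ²_F = ((5−3)/6)² = 0.111
te_G = (3 + 4·8 + 13)/6 = 48/6 = 8; σ²_G = ((13−3)/6)² = 2.778
te_H = (1 + 4·3 + 5)/6 = 18/6 = 3; σ²_H = ((5−1)/6)² = 0.444
te_I = (1 + 4·2 + 3)/6 = 12/6 = 2; σ²_I = ((3−1)/6)² = 0.111

Forward pass:
ES_A = 0; EF_A = 14
ES_B = 0; EF_B = 9
ES_C = 0; EF_C = 11
ES_D = 9; EF_D = 9+11 = 20
ES_E = max(EF_B=9, EF_C=11) = 11; EF_E = 11+10 = 21
ES_F = 9; EF_F = 9+4 = 13
ES_G = max(EF_A=14, EF_C=11) = 14; EF_G = 14+8 = 22
ES_H = 9; EF_H = 9+3 = 12
ES_I = max(EF_D=20, EF_E=21, EF_F=13, EF_G=22, EF_H=12) = 22; EF_I = 22+2 = 24
Expected project duration μ = 24 days. Critical path: A → G → I.

Variance along critical path = 1.000 + 2.778 + 0.111 = 3.889
σ = √3.889 = 1.972 days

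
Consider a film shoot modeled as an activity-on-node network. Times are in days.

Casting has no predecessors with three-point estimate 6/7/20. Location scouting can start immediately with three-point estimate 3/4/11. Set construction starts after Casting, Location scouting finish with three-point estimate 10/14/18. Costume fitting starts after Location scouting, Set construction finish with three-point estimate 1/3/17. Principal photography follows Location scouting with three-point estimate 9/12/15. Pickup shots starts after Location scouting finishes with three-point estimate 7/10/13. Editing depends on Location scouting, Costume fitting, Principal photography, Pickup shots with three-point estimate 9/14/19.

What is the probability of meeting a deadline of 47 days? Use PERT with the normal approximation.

0.887

te_Casting = (6 + 4·7 + 20)/6 = 54/6 = 9; σ²_Casting = ((20−6)/6)² = 5.444
te_Location scouting = (3 + 4·4 + 11)/6 = 30/6 = 5; σ²_Location scouting = ((11−3)/6)² = 1.778
te_Set construction = (10 + 4·14 + 18)/6 = 84/6 = 14; σ²_Set construction = ((18−10)/6)² = 1.778
te_Costume fitting = (1 + 4·3 + 17)/6 = 30/6 = 5; σ²_Costume fitting = ((17−1)/6)² = 7.111
te_Principal photography = (9 + 4·12 + 15)/6 = 72/6 = 12; σ²_Principal photography = ((15−9)/6)² = 1.000
te_Pickup shots = (7 + 4·10 + 13)/6 = 60/6 = 10; σ²_Pickup shots = ((13−7)/6)² = 1.000
te_Editing = (9 + 4·14 + 19)/6 = 84/6 = 14; σ²_Editing = ((19−9)/6)² = 2.778

Forward pass:
ES_Casting = 0; EF_Casting = 9
ES_Location scouting = 0; EF_Location scouting = 5
ES_Set construction = max(EF_Casting=9, EF_Location scouting=5) = 9; EF_Set construction = 9+14 = 23
ES_Costume fitting = max(EF_Location scouting=5, EF_Set construction=23) = 23; EF_Costume fitting = 23+5 = 28
ES_Principal photography = 5; EF_Principal photography = 5+12 = 17
ES_Pickup shots = 5; EF_Pickup shots = 5+10 = 15
ES_Editing = max(EF_Location scouting=5, EF_Costume fitting=28, EF_Principal photography=17, EF_Pickup shots=15) = 28; EF_Editing = 28+14 = 42
Expected project duration μ = 42 days. Critical path: Casting → Set construction → Costume fitting → Editing.

Variance along critical path = 5.444 + 1.778 + 7.111 + 2.778 = 17.111; σ = √17.111 = 4.137 days.
Z = (47 − 42) / 4.137 = 1.209
P(T ≤ 47) = Φ(1.209) ≈ 0.887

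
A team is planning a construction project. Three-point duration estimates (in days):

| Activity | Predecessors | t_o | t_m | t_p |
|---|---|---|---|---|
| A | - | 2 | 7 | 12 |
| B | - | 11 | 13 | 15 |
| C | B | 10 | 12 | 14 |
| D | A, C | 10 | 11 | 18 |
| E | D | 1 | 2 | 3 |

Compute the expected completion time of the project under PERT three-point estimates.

te_A = (2 + 4·7 + 12)/6 = 42/6 = 7
te_B = (11 + 4·13 + 15)/6 = 78/6 = 13
te_C = (10 + 4·12 + 14)/6 = 72/6 = 12
te_D = (10 + 4·11 + 18)/6 = 72/6 = 12
te_E = (1 + 4·2 + 3)/6 = 12/6 = 2

Forward pass:
ES_A = 0; EF_A = 7
ES_B = 0; EF_B = 13
ES_C = 13; EF_C = 13+12 = 25
ES_D = max(EF_A=7, EF_C=25) = 25; EF_D = 25+12 = 37
ES_E = 37; EF_E = 37+2 = 39
Expected project duration μ = 39 days. Critical path: B → C → D → E.

39 days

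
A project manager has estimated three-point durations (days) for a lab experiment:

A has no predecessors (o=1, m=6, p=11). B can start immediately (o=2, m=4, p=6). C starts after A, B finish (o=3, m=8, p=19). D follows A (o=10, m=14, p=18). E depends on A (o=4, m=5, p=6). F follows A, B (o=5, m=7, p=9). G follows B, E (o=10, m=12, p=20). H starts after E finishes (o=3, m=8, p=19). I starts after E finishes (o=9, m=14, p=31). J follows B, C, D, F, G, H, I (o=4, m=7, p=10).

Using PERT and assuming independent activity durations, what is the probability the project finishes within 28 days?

te_A = (1 + 4·6 + 11)/6 = 36/6 = 6; σ²_A = ((11−1)/6)² = 2.778
te_B = (2 + 4·4 + 6)/6 = 24/6 = 4; σ²_B = ((6−2)/6)² = 0.444
te_C = (3 + 4·8 + 19)/6 = 54/6 = 9; σ²_C = ((19−3)/6)² = 7.111
te_D = (10 + 4·14 + 18)/6 = 84/6 = 14; σ²_D = ((18−10)/6)² = 1.778
te_E = (4 + 4·5 + 6)/6 = 30/6 = 5; σ²_E = ((6−4)/6)² = 0.111
te_F = (5 + 4·7 + 9)/6 = 42/6 = 7; σ²_F = ((9−5)/6)² = 0.444
te_G = (10 + 4·12 + 20)/6 = 78/6 = 13; σ²_G = ((20−10)/6)² = 2.778
te_H = (3 + 4·8 + 19)/6 = 54/6 = 9; σ²_H = ((19−3)/6)² = 7.111
te_I = (9 + 4·14 + 31)/6 = 96/6 = 16; σ²_I = ((31−9)/6)² = 13.444
te_J = (4 + 4·7 + 10)/6 = 42/6 = 7; σ²_J = ((10−4)/6)² = 1.000

Forward pass:
ES_A = 0; EF_A = 6
ES_B = 0; EF_B = 4
ES_C = max(EF_A=6, EF_B=4) = 6; EF_C = 6+9 = 15
ES_D = 6; EF_D = 6+14 = 20
ES_E = 6; EF_E = 6+5 = 11
ES_F = max(EF_A=6, EF_B=4) = 6; EF_F = 6+7 = 13
ES_G = max(EF_B=4, EF_E=11) = 11; EF_G = 11+13 = 24
ES_H = 11; EF_H = 11+9 = 20
ES_I = 11; EF_I = 11+16 = 27
ES_J = max(EF_B=4, EF_C=15, EF_D=20, EF_F=13, EF_G=24, EF_H=20, EF_I=27) = 27; EF_J = 27+7 = 34
Expected project duration μ = 34 days. Critical path: A → E → I → J.

Variance along critical path = 2.778 + 0.111 + 13.444 + 1.000 = 17.333; σ = √17.333 = 4.163 days.
Z = (28 − 34) / 4.163 = -1.441
P(T ≤ 28) = Φ(-1.441) ≈ 0.075

0.075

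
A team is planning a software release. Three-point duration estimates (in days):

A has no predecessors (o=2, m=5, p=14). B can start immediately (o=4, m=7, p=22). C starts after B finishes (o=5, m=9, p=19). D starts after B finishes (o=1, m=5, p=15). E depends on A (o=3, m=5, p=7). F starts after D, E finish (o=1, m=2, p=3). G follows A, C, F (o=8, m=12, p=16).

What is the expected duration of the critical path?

te_A = (2 + 4·5 + 14)/6 = 36/6 = 6
te_B = (4 + 4·7 + 22)/6 = 54/6 = 9
te_C = (5 + 4·9 + 19)/6 = 60/6 = 10
te_D = (1 + 4·5 + 15)/6 = 36/6 = 6
te_E = (3 + 4·5 + 7)/6 = 30/6 = 5
te_F = (1 + 4·2 + 3)/6 = 12/6 = 2
te_G = (8 + 4·12 + 16)/6 = 72/6 = 12

Forward pass:
ES_A = 0; EF_A = 6
ES_B = 0; EF_B = 9
ES_C = 9; EF_C = 9+10 = 19
ES_D = 9; EF_D = 9+6 = 15
ES_E = 6; EF_E = 6+5 = 11
ES_F = max(EF_D=15, EF_E=11) = 15; EF_F = 15+2 = 17
ES_G = max(EF_A=6, EF_C=19, EF_F=17) = 19; EF_G = 19+12 = 31
Expected project duration μ = 31 days. Critical path: B → C → G.

31 days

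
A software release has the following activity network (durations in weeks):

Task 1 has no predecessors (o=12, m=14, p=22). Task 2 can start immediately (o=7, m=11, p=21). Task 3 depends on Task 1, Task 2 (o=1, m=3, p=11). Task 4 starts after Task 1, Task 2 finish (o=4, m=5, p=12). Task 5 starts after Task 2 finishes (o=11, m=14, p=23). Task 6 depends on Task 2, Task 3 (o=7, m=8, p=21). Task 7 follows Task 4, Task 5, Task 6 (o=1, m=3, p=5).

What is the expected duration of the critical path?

te_Task 1 = (12 + 4·14 + 22)/6 = 90/6 = 15
te_Task 2 = (7 + 4·11 + 21)/6 = 72/6 = 12
te_Task 3 = (1 + 4·3 + 11)/6 = 24/6 = 4
te_Task 4 = (4 + 4·5 + 12)/6 = 36/6 = 6
te_Task 5 = (11 + 4·14 + 23)/6 = 90/6 = 15
te_Task 6 = (7 + 4·8 + 21)/6 = 60/6 = 10
te_Task 7 = (1 + 4·3 + 5)/6 = 18/6 = 3

Forward pass:
ES_Task 1 = 0; EF_Task 1 = 15
ES_Task 2 = 0; EF_Task 2 = 12
ES_Task 3 = max(EF_Task 1=15, EF_Task 2=12) = 15; EF_Task 3 = 15+4 = 19
ES_Task 4 = max(EF_Task 1=15, EF_Task 2=12) = 15; EF_Task 4 = 15+6 = 21
ES_Task 5 = 12; EF_Task 5 = 12+15 = 27
ES_Task 6 = max(EF_Task 2=12, EF_Task 3=19) = 19; EF_Task 6 = 19+10 = 29
ES_Task 7 = max(EF_Task 4=21, EF_Task 5=27, EF_Task 6=29) = 29; EF_Task 7 = 29+3 = 32
Expected project duration μ = 32 weeks. Critical path: Task 1 → Task 3 → Task 6 → Task 7.

32 weeks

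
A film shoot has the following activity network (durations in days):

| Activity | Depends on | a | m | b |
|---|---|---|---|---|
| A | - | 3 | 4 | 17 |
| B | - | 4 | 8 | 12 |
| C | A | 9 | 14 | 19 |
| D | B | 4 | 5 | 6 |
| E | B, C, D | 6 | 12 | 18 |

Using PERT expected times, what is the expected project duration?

te_A = (3 + 4·4 + 17)/6 = 36/6 = 6
te_B = (4 + 4·8 + 12)/6 = 48/6 = 8
te_C = (9 + 4·14 + 19)/6 = 84/6 = 14
te_D = (4 + 4·5 + 6)/6 = 30/6 = 5
te_E = (6 + 4·12 + 18)/6 = 72/6 = 12

Forward pass:
ES_A = 0; EF_A = 6
ES_B = 0; EF_B = 8
ES_C = 6; EF_C = 6+14 = 20
ES_D = 8; EF_D = 8+5 = 13
ES_E = max(EF_B=8, EF_C=20, EF_D=13) = 20; EF_E = 20+12 = 32
Expected project duration μ = 32 days. Critical path: A → C → E.

32 days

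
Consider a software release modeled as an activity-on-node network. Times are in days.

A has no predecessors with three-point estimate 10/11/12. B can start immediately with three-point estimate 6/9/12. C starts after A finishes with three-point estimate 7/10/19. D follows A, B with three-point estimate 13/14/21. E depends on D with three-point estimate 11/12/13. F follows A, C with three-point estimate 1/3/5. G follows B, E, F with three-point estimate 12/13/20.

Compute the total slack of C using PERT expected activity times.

te_A = (10 + 4·11 + 12)/6 = 66/6 = 11
te_B = (6 + 4·9 + 12)/6 = 54/6 = 9
te_C = (7 + 4·10 + 19)/6 = 66/6 = 11
te_D = (13 + 4·14 + 21)/6 = 90/6 = 15
te_E = (11 + 4·12 + 13)/6 = 72/6 = 12
te_F = (1 + 4·3 + 5)/6 = 18/6 = 3
te_G = (12 + 4·13 + 20)/6 = 84/6 = 14

Forward pass:
ES_A = 0; EF_A = 11
ES_B = 0; EF_B = 9
ES_C = 11; EF_C = 11+11 = 22
ES_D = max(EF_A=11, EF_B=9) = 11; EF_D = 11+15 = 26
ES_E = 26; EF_E = 26+12 = 38
ES_F = max(EF_A=11, EF_C=22) = 22; EF_F = 22+3 = 25
ES_G = max(EF_B=9, EF_E=38, EF_F=25) = 38; EF_G = 38+14 = 52
Expected project duration μ = 52 days. Critical path: A → D → E → G.

Backward pass:
LF_G = 52; LS_G = 52−14 = 38
LF_F = LS_G = 38; LS_F = 38−3 = 35
LF_E = LS_G = 38; LS_E = 38−12 = 26
LF_D = LS_E = 26; LS_D = 26−15 = 11
LF_C = LS_F = 35; LS_C = 35−11 = 24
LF_B = min(LS_D=11, LS_G=38) = 11; LS_B = 11−9 = 2
LF_A = min(LS_C=24, LS_D=11, LS_F=35) = 11; LS_A = 11−11 = 0
Slack_C = LS_C − ES_C = 24 − 11 = 13

13 days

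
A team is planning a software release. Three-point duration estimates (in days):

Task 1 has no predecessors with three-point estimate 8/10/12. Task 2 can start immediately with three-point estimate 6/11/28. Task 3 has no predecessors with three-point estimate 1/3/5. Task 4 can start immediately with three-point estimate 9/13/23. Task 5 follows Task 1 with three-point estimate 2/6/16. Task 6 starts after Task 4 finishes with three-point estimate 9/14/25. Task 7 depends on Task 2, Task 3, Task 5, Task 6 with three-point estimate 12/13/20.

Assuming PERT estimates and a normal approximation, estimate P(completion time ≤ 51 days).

te_Task 1 = (8 + 4·10 + 12)/6 = 60/6 = 10; σ²_Task 1 = ((12−8)/6)² = 0.444
te_Task 2 = (6 + 4·11 + 28)/6 = 78/6 = 13; σ²_Task 2 = ((28−6)/6)² = 13.444
te_Task 3 = (1 + 4·3 + 5)/6 = 18/6 = 3; σ²_Task 3 = ((5−1)/6)² = 0.444
te_Task 4 = (9 + 4·13 + 23)/6 = 84/6 = 14; σ²_Task 4 = ((23−9)/6)² = 5.444
te_Task 5 = (2 + 4·6 + 16)/6 = 42/6 = 7; σ²_Task 5 = ((16−2)/6)² = 5.444
te_Task 6 = (9 + 4·14 + 25)/6 = 90/6 = 15; σ²_Task 6 = ((25−9)/6)² = 7.111
te_Task 7 = (12 + 4·13 + 20)/6 = 84/6 = 14; σ²_Task 7 = ((20−12)/6)² = 1.778

Forward pass:
ES_Task 1 = 0; EF_Task 1 = 10
ES_Task 2 = 0; EF_Task 2 = 13
ES_Task 3 = 0; EF_Task 3 = 3
ES_Task 4 = 0; EF_Task 4 = 14
ES_Task 5 = 10; EF_Task 5 = 10+7 = 17
ES_Task 6 = 14; EF_Task 6 = 14+15 = 29
ES_Task 7 = max(EF_Task 2=13, EF_Task 3=3, EF_Task 5=17, EF_Task 6=29) = 29; EF_Task 7 = 29+14 = 43
Expected project duration μ = 43 days. Critical path: Task 4 → Task 6 → Task 7.

Variance along critical path = 5.444 + 7.111 + 1.778 = 14.333; σ = √14.333 = 3.786 days.
Z = (51 − 43) / 3.786 = 2.113
P(T ≤ 51) = Φ(2.113) ≈ 0.983

0.983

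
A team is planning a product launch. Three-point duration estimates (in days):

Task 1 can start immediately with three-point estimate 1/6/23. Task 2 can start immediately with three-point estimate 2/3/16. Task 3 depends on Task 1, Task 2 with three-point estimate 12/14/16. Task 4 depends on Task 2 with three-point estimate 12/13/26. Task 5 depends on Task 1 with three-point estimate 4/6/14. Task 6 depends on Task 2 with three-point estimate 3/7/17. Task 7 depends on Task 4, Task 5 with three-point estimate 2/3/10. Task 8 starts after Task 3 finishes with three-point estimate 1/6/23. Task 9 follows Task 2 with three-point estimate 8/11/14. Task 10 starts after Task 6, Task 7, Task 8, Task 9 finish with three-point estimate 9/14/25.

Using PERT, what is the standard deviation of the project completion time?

5.87 days

te_Task 1 = (1 + 4·6 + 23)/6 = 48/6 = 8; σ²_Task 1 = ((23−1)/6)² = 13.444
te_Task 2 = (2 + 4·3 + 16)/6 = 30/6 = 5; σ²_Task 2 = ((16−2)/6)² = 5.444
te_Task 3 = (12 + 4·14 + 16)/6 = 84/6 = 14; σ²_Task 3 = ((16−12)/6)² = 0.444
te_Task 4 = (12 + 4·13 + 26)/6 = 90/6 = 15; σ²_Task 4 = ((26−12)/6)² = 5.444
te_Task 5 = (4 + 4·6 + 14)/6 = 42/6 = 7; σ²_Task 5 = ((14−4)/6)² = 2.778
te_Task 6 = (3 + 4·7 + 17)/6 = 48/6 = 8; σ²_Task 6 = ((17−3)/6)² = 5.444
te_Task 7 = (2 + 4·3 + 10)/6 = 24/6 = 4; σ²_Task 7 = ((10−2)/6)² = 1.778
te_Task 8 = (1 + 4·6 + 23)/6 = 48/6 = 8; σ²_Task 8 = ((23−1)/6)² = 13.444
te_Task 9 = (8 + 4·11 + 14)/6 = 66/6 = 11; σ²_Task 9 = ((14−8)/6)² = 1.000
te_Task 10 = (9 + 4·14 + 25)/6 = 90/6 = 15; σ²_Task 10 = ((25−9)/6)² = 7.111

Forward pass:
ES_Task 1 = 0; EF_Task 1 = 8
ES_Task 2 = 0; EF_Task 2 = 5
ES_Task 3 = max(EF_Task 1=8, EF_Task 2=5) = 8; EF_Task 3 = 8+14 = 22
ES_Task 4 = 5; EF_Task 4 = 5+15 = 20
ES_Task 5 = 8; EF_Task 5 = 8+7 = 15
ES_Task 6 = 5; EF_Task 6 = 5+8 = 13
ES_Task 7 = max(EF_Task 4=20, EF_Task 5=15) = 20; EF_Task 7 = 20+4 = 24
ES_Task 8 = 22; EF_Task 8 = 22+8 = 30
ES_Task 9 = 5; EF_Task 9 = 5+11 = 16
ES_Task 10 = max(EF_Task 6=13, EF_Task 7=24, EF_Task 8=30, EF_Task 9=16) = 30; EF_Task 10 = 30+15 = 45
Expected project duration μ = 45 days. Critical path: Task 1 → Task 3 → Task 8 → Task 10.

Variance along critical path = 13.444 + 0.444 + 13.444 + 7.111 = 34.444
σ = √34.444 = 5.869 days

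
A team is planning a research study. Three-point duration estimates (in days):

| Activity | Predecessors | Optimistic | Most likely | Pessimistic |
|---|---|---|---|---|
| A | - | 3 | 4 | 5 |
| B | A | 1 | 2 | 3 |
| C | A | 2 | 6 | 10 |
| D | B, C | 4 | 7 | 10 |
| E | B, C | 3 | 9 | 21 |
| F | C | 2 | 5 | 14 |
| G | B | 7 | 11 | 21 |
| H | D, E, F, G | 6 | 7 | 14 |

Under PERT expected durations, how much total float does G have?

2 days

te_A = (3 + 4·4 + 5)/6 = 24/6 = 4
te_B = (1 + 4·2 + 3)/6 = 12/6 = 2
te_C = (2 + 4·6 + 10)/6 = 36/6 = 6
te_D = (4 + 4·7 + 10)/6 = 42/6 = 7
te_E = (3 + 4·9 + 21)/6 = 60/6 = 10
te_F = (2 + 4·5 + 14)/6 = 36/6 = 6
te_G = (7 + 4·11 + 21)/6 = 72/6 = 12
te_H = (6 + 4·7 + 14)/6 = 48/6 = 8

Forward pass:
ES_A = 0; EF_A = 4
ES_B = 4; EF_B = 4+2 = 6
ES_C = 4; EF_C = 4+6 = 10
ES_D = max(EF_B=6, EF_C=10) = 10; EF_D = 10+7 = 17
ES_E = max(EF_B=6, EF_C=10) = 10; EF_E = 10+10 = 20
ES_F = 10; EF_F = 10+6 = 16
ES_G = 6; EF_G = 6+12 = 18
ES_H = max(EF_D=17, EF_E=20, EF_F=16, EF_G=18) = 20; EF_H = 20+8 = 28
Expected project duration μ = 28 days. Critical path: A → C → E → H.

Backward pass:
LF_H = 28; LS_H = 28−8 = 20
LF_G = LS_H = 20; LS_G = 20−12 = 8
LF_F = LS_H = 20; LS_F = 20−6 = 14
LF_E = LS_H = 20; LS_E = 20−10 = 10
LF_D = LS_H = 20; LS_D = 20−7 = 13
LF_C = min(LS_D=13, LS_E=10, LS_F=14) = 10; LS_C = 10−6 = 4
LF_B = min(LS_D=13, LS_E=10, LS_G=8) = 8; LS_B = 8−2 = 6
LF_A = min(LS_B=6, LS_C=4) = 4; LS_A = 4−4 = 0
Slack_G = LS_G − ES_G = 8 − 6 = 2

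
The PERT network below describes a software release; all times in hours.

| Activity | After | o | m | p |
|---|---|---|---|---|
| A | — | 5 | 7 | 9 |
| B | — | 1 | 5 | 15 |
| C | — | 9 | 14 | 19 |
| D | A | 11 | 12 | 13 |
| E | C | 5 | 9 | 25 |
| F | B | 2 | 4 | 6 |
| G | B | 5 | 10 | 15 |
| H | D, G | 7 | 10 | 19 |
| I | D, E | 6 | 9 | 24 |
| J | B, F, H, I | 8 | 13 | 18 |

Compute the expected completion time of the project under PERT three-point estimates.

49 hours

te_A = (5 + 4·7 + 9)/6 = 42/6 = 7
te_B = (1 + 4·5 + 15)/6 = 36/6 = 6
te_C = (9 + 4·14 + 19)/6 = 84/6 = 14
te_D = (11 + 4·12 + 13)/6 = 72/6 = 12
te_E = (5 + 4·9 + 25)/6 = 66/6 = 11
te_F = (2 + 4·4 + 6)/6 = 24/6 = 4
te_G = (5 + 4·10 + 15)/6 = 60/6 = 10
te_H = (7 + 4·10 + 19)/6 = 66/6 = 11
te_I = (6 + 4·9 + 24)/6 = 66/6 = 11
te_J = (8 + 4·13 + 18)/6 = 78/6 = 13

Forward pass:
ES_A = 0; EF_A = 7
ES_B = 0; EF_B = 6
ES_C = 0; EF_C = 14
ES_D = 7; EF_D = 7+12 = 19
ES_E = 14; EF_E = 14+11 = 25
ES_F = 6; EF_F = 6+4 = 10
ES_G = 6; EF_G = 6+10 = 16
ES_H = max(EF_D=19, EF_G=16) = 19; EF_H = 19+11 = 30
ES_I = max(EF_D=19, EF_E=25) = 25; EF_I = 25+11 = 36
ES_J = max(EF_B=6, EF_F=10, EF_H=30, EF_I=36) = 36; EF_J = 36+13 = 49
Expected project duration μ = 49 hours. Critical path: C → E → I → J.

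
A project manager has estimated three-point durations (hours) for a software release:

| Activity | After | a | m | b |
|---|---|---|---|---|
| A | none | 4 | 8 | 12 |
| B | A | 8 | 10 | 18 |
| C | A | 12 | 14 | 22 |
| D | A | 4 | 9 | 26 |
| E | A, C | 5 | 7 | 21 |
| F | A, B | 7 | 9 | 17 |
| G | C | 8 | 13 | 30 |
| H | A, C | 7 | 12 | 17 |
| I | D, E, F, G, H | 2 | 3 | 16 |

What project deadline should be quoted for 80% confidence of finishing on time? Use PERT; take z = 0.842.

te_A = (4 + 4·8 + 12)/6 = 48/6 = 8; σ²_A = ((12−4)/6)² = 1.778
te_B = (8 + 4·10 + 18)/6 = 66/6 = 11; σ²_B = ((18−8)/6)² = 2.778
te_C = (12 + 4·14 + 22)/6 = 90/6 = 15; σ²_C = ((22−12)/6)² = 2.778
te_D = (4 + 4·9 + 26)/6 = 66/6 = 11; σ²_D = ((26−4)/6)² = 13.444
te_E = (5 + 4·7 + 21)/6 = 54/6 = 9; σ²_E = ((21−5)/6)² = 7.111
te_F = (7 + 4·9 + 17)/6 = 60/6 = 10; σ²_F = ((17−7)/6)² = 2.778
te_G = (8 + 4·13 + 30)/6 = 90/6 = 15; σ²_G = ((30−8)/6)² = 13.444
te_H = (7 + 4·12 + 17)/6 = 72/6 = 12; σ²_H = ((17−7)/6)² = 2.778
te_I = (2 + 4·3 + 16)/6 = 30/6 = 5; σ²_I = ((16−2)/6)² = 5.444

Forward pass:
ES_A = 0; EF_A = 8
ES_B = 8; EF_B = 8+11 = 19
ES_C = 8; EF_C = 8+15 = 23
ES_D = 8; EF_D = 8+11 = 19
ES_E = max(EF_A=8, EF_C=23) = 23; EF_E = 23+9 = 32
ES_F = max(EF_A=8, EF_B=19) = 19; EF_F = 19+10 = 29
ES_G = 23; EF_G = 23+15 = 38
ES_H = max(EF_A=8, EF_C=23) = 23; EF_H = 23+12 = 35
ES_I = max(EF_D=19, EF_E=32, EF_F=29, EF_G=38, EF_H=35) = 38; EF_I = 38+5 = 43
Expected project duration μ = 43 hours. Critical path: A → C → G → I.

Variance along critical path = 1.778 + 2.778 + 13.444 + 5.444 = 23.444; σ = 4.842 hours.
D = μ + z·σ = 43 + 0.842·4.842 = 47.1 hours

47.1 hours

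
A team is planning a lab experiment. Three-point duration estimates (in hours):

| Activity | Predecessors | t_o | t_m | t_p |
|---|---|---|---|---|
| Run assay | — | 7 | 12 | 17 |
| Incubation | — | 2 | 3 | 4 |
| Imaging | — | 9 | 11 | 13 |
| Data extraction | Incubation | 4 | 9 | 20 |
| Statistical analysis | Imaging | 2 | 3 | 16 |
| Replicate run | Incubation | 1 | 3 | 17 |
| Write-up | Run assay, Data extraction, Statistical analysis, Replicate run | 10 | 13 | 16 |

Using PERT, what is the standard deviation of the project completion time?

2.62 hours

te_Run assay = (7 + 4·12 + 17)/6 = 72/6 = 12; σ²_Run assay = ((17−7)/6)² = 2.778
te_Incubation = (2 + 4·3 + 4)/6 = 18/6 = 3; σ²_Incubation = ((4−2)/6)² = 0.111
te_Imaging = (9 + 4·11 + 13)/6 = 66/6 = 11; σ²_Imaging = ((13−9)/6)² = 0.444
te_Data extraction = (4 + 4·9 + 20)/6 = 60/6 = 10; σ²_Data extraction = ((20−4)/6)² = 7.111
te_Statistical analysis = (2 + 4·3 + 16)/6 = 30/6 = 5; σ²_Statistical analysis = ((16−2)/6)² = 5.444
te_Replicate run = (1 + 4·3 + 17)/6 = 30/6 = 5; σ²_Replicate run = ((17−1)/6)² = 7.111
te_Write-up = (10 + 4·13 + 16)/6 = 78/6 = 13; σ²_Write-up = ((16−10)/6)² = 1.000

Forward pass:
ES_Run assay = 0; EF_Run assay = 12
ES_Incubation = 0; EF_Incubation = 3
ES_Imaging = 0; EF_Imaging = 11
ES_Data extraction = 3; EF_Data extraction = 3+10 = 13
ES_Statistical analysis = 11; EF_Statistical analysis = 11+5 = 16
ES_Replicate run = 3; EF_Replicate run = 3+5 = 8
ES_Write-up = max(EF_Run assay=12, EF_Data extraction=13, EF_Statistical analysis=16, EF_Replicate run=8) = 16; EF_Write-up = 16+13 = 29
Expected project duration μ = 29 hours. Critical path: Imaging → Statistical analysis → Write-up.

Variance along critical path = 0.444 + 5.444 + 1.000 = 6.889
σ = √6.889 = 2.625 hours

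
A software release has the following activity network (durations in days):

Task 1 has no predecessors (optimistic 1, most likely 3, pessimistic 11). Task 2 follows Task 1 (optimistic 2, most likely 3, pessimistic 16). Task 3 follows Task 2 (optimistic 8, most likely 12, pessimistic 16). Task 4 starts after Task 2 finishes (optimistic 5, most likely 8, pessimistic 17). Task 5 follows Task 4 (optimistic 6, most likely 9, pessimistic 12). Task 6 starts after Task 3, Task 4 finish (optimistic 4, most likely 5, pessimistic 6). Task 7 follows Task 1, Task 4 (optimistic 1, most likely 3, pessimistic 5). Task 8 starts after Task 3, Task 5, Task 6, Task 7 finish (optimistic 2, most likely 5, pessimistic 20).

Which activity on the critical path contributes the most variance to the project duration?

Task 8

te_Task 1 = (1 + 4·3 + 11)/6 = 24/6 = 4; σ²_Task 1 = ((11−1)/6)² = 2.778
te_Task 2 = (2 + 4·3 + 16)/6 = 30/6 = 5; σ²_Task 2 = ((16−2)/6)² = 5.444
te_Task 3 = (8 + 4·12 + 16)/6 = 72/6 = 12; σ²_Task 3 = ((16−8)/6)² = 1.778
te_Task 4 = (5 + 4·8 + 17)/6 = 54/6 = 9; σ²_Task 4 = ((17−5)/6)² = 4.000
te_Task 5 = (6 + 4·9 + 12)/6 = 54/6 = 9; σ²_Task 5 = ((12−6)/6)² = 1.000
te_Task 6 = (4 + 4·5 + 6)/6 = 30/6 = 5; σ²_Task 6 = ((6−4)/6)² = 0.111
te_Task 7 = (1 + 4·3 + 5)/6 = 18/6 = 3; σ²_Task 7 = ((5−1)/6)² = 0.444
te_Task 8 = (2 + 4·5 + 20)/6 = 42/6 = 7; σ²_Task 8 = ((20−2)/6)² = 9.000

Forward pass:
ES_Task 1 = 0; EF_Task 1 = 4
ES_Task 2 = 4; EF_Task 2 = 4+5 = 9
ES_Task 3 = 9; EF_Task 3 = 9+12 = 21
ES_Task 4 = 9; EF_Task 4 = 9+9 = 18
ES_Task 5 = 18; EF_Task 5 = 18+9 = 27
ES_Task 6 = max(EF_Task 3=21, EF_Task 4=18) = 21; EF_Task 6 = 21+5 = 26
ES_Task 7 = max(EF_Task 1=4, EF_Task 4=18) = 18; EF_Task 7 = 18+3 = 21
ES_Task 8 = max(EF_Task 3=21, EF_Task 5=27, EF_Task 6=26, EF_Task 7=21) = 27; EF_Task 8 = 27+7 = 34
Expected project duration μ = 34 days. Critical path: Task 1 → Task 2 → Task 4 → Task 5 → Task 8.

Variances on critical path: σ²_Task 1=2.778, σ²_Task 2=5.444, σ²_Task 4=4.000, σ²_Task 5=1.000, σ²_Task 8=9.000.
Largest is σ²_Task 8 = 9.000.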